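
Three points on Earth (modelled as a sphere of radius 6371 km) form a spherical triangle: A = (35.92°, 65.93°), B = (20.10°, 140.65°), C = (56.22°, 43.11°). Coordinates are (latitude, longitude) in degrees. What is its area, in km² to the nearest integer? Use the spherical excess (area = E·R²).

Side lengths (central angles): a = 1.3519, b = 0.4449, c = 1.1571 rad; semiperimeter s = 1.4770.
By l'Huilier's theorem, tan(E/4) = √[tan(s/2) tan((s−a)/2) tan((s−b)/2) tan((s−c)/2)], giving spherical excess E = 0.2884 rad.
Area = E·R² = 0.2884 × (6371)² ≈ 11704044 km².

11704044 km²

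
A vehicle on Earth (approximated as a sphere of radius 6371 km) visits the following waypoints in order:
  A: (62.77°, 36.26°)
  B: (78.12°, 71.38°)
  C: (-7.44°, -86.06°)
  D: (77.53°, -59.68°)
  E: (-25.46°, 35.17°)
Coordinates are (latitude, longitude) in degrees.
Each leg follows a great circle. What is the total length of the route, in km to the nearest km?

Leg A→B: central angle 0.3265 rad, distance 2080.0 km.
Leg B→C: central angle 1.8915 rad, distance 12050.7 km.
Leg C→D: central angle 1.5054 rad, distance 9590.7 km.
Leg D→E: central angle 2.0222 rad, distance 12883.4 km.
Total: 2080.0 + 12050.7 + 9590.7 + 12883.4 ≈ 36605 km.

36605 km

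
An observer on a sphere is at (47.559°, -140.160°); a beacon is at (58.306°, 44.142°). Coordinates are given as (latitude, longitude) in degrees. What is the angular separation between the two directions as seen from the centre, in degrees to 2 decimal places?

Let φ₁ = 0.8301 rad, φ₂ = 1.0176 rad, and Δλ = -3.0665 rad.
Haversine: a = sin²(Δφ/2) + cos φ₁ cos φ₂ sin²(Δλ/2) = 0.0088 + (0.6748)(0.5254)(0.9986) = 0.36281.
Central angle c = 2·arcsin(√a) = 1.29286 rad.
So the angular separation is 74.08°.

74.08°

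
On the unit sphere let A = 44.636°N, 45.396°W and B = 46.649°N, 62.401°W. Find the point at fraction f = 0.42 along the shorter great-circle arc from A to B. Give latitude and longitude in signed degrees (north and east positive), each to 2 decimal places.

The central angle between A and B is δ = 0.2100 rad.
With f = 0.42, the slerp weights are sin((1−f)δ)/sin δ = 0.5828 and sin(fδ)/sin δ = 0.4226.
Weighted sum of the unit vectors: (0.5828)·(0.4997,-0.5066,0.7026) + (0.4226)·(0.3180,-0.6084,0.7272) = (0.4256, -0.5523, 0.7168).
Converting back: φ = atan2(z, √(x²+y²)) = 45.79°, λ = atan2(y, x) = -52.38°.

45.79°, -52.38°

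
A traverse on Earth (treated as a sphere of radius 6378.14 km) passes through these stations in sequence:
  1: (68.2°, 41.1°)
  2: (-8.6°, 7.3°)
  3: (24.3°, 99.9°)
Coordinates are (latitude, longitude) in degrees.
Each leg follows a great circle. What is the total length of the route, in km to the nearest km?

Leg 1→2: central angle 1.4037 rad, distance 8953.2 km.
Leg 2→3: central angle 1.6734 rad, distance 10673.1 km.
Total: 8953.2 + 10673.1 ≈ 19626 km.

19626 km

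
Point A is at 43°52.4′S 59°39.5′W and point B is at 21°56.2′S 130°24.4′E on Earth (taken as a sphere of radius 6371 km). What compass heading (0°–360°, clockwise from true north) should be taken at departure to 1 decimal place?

Δλ = -169.935° = -2.9659 rad.
y = sin Δλ · cos φ₂ = (-0.1748)(0.9276) = -0.1621
x = cos φ₁ sin φ₂ − sin φ₁ cos φ₂ cos Δλ = (0.7209)(-0.3736) − (-0.6931)(0.9276)(-0.9846) = -0.9023
θ = atan2(y, x) = -169.81°; adding 360° gives 190.2°.

190.2°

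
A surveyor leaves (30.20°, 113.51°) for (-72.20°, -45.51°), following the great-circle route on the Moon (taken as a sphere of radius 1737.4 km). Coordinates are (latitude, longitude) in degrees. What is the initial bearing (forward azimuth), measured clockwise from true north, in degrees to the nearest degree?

With φ₁ = 0.5271, φ₂ = -1.2601, Δλ = -2.7754 rad, the forward-azimuth formula gives
θ = atan2( sin Δλ cos φ₂ , cos φ₁ sin φ₂ − sin φ₁ cos φ₂ cos Δλ ) = atan2(-0.1095, -0.6793) = -170.85°.
Adding 360° brings this into [0°, 360°): 189°.

189°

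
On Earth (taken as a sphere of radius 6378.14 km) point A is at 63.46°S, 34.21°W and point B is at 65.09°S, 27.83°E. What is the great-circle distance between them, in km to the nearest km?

In radians: φ₁ = -1.1076, φ₂ = -1.1360, Δλ = 62.040° = 1.0828 rad.
Haversine: a = sin²(Δφ/2) + cos φ₁ cos φ₂ sin²(Δλ/2) = 0.0002 + (0.4468)(0.4212)(0.2656) = 0.05018.
Central angle c = 2·arcsin(√a) = 0.45186 rad.
Distance = R·c = 6378.14 × 0.4519 ≈ 2882 km.

2882 km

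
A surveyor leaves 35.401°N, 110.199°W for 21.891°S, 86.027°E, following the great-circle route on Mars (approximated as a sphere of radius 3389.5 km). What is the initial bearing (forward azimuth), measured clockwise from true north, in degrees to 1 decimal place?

Δλ = -163.774° = -2.8584 rad.
y = sin Δλ · cos φ₂ = (-0.2794)(0.9279) = -0.2593
x = cos φ₁ sin φ₂ − sin φ₁ cos φ₂ cos Δλ = (0.8151)(-0.3728) − (0.5793)(0.9279)(-0.9602) = 0.2122
θ = atan2(y, x) = -50.70°; adding 360° gives 309.3°.

309.3°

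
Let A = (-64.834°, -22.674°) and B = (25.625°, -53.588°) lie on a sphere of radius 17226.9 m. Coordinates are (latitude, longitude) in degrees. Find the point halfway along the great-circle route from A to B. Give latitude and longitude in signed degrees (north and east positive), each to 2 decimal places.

Central angle δ = 1.6333 rad. Interpolating on the sphere with fraction f = 0.5:
P = [sin((1−f)δ)·A + sin(fδ)·B] / sin δ = 0.7303·A + 0.7303·B in Cartesian coordinates,
giving P = (0.6774, -0.6496, -0.3451), i.e. latitude -20.19°, longitude -43.80°.

-20.19°, -43.80°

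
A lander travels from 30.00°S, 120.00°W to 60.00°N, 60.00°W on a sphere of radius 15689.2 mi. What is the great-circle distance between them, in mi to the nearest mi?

28068 mi

In radians: φ₁ = -0.5236, φ₂ = 1.0472, Δλ = 60.000° = 1.0472 rad.
cos c = sin φ₁ sin φ₂ + cos φ₁ cos φ₂ cos Δλ = (-0.5000)(0.8660) + (0.8660)(0.5000)(0.5000) = -0.21651,
so c = arccos(-0.21651) = 1.78903 rad.
Distance = R·c = 15689.2 × 1.7890 ≈ 28068 mi.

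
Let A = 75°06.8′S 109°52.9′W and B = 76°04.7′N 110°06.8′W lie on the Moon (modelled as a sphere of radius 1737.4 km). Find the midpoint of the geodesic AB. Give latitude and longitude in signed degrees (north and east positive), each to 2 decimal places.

0.48°, -109.99°

Central angle δ = 2.6388 rad. Interpolating on the sphere with fraction f = 0.5:
P = [sin((1−f)δ)·A + sin(fδ)·B] / sin δ = 2.0100·A + 2.0100·B in Cartesian coordinates,
giving P = (-0.3419, -0.9397, 0.0084), i.e. latitude 0.48°, longitude -109.99°.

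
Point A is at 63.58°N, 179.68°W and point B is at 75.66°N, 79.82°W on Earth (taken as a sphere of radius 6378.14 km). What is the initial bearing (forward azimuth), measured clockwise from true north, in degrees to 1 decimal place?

Δλ = 99.860° = 1.7429 rad.
y = sin Δλ · cos φ₂ = (0.9852)(0.2477) = 0.2440
x = cos φ₁ sin φ₂ − sin φ₁ cos φ₂ cos Δλ = (0.4449)(0.9688) − (0.8956)(0.2477)(-0.1712) = 0.4691
θ = atan2(y, x) = 27.48°, so the bearing is 27.5°.

27.5°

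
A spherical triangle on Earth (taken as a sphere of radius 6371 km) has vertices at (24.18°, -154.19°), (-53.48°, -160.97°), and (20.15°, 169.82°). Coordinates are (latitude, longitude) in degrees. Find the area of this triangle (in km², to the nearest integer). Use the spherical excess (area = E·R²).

Side lengths (central angles): a = 1.3584, b = 0.5844, c = 1.3593 rad; semiperimeter s = 1.6510.
By l'Huilier's theorem, tan(E/4) = √[tan(s/2) tan((s−a)/2) tan((s−b)/2) tan((s−c)/2)], giving spherical excess E = 0.4686 rad.
Area = E·R² = 0.4686 × (6371)² ≈ 19021484 km².

19021484 km²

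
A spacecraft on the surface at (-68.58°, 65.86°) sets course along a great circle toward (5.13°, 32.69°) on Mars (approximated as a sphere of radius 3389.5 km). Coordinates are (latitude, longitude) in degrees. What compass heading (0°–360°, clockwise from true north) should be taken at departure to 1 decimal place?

Δλ = -33.170° = -0.5789 rad.
y = sin Δλ · cos φ₂ = (-0.5471)(0.9960) = -0.5449
x = cos φ₁ sin φ₂ − sin φ₁ cos φ₂ cos Δλ = (0.3652)(0.0894) − (-0.9309)(0.9960)(0.8371) = 0.8088
θ = atan2(y, x) = -33.97°; adding 360° gives 326.0°.

326.0°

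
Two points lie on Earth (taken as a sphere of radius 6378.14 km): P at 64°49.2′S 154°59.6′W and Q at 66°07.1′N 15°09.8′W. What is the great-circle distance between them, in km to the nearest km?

18207 km

With latitudes φ₁ = -64.820°, φ₂ = 66.118° and longitude difference Δλ = 139.830°:
cos c = sin φ₁ sin φ₂ + cos φ₁ cos φ₂ cos Δλ = (-0.9050)(0.9144) + (0.4255)(0.4048)(-0.7641) = -0.95912,
so c = arccos(-0.95912) = 2.85466 rad.
Distance = R·c = 6378.14 × 2.8547 ≈ 18207 km.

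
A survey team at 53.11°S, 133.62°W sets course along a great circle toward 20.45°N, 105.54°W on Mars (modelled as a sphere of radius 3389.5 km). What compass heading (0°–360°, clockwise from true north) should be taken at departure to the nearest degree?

Δλ = 28.080° = 0.4901 rad.
y = sin Δλ · cos φ₂ = (0.4707)(0.9370) = 0.4410
x = cos φ₁ sin φ₂ − sin φ₁ cos φ₂ cos Δλ = (0.6003)(0.3494) − (-0.7998)(0.9370)(0.8823) = 0.8709
θ = atan2(y, x) = 26.86°, so the bearing is 27°.

27°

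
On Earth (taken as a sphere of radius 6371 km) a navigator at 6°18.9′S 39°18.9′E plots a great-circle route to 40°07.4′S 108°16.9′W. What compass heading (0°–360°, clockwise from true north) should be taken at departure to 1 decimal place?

209.9°

With φ₁ = -0.1102, φ₂ = -0.7003, Δλ = -2.5760 rad, the forward-azimuth formula gives
θ = atan2( sin Δλ cos φ₂ , cos φ₁ sin φ₂ − sin φ₁ cos φ₂ cos Δλ ) = atan2(-0.4098, -0.7115) = -150.06°.
Adding 360° brings this into [0°, 360°): 209.9°.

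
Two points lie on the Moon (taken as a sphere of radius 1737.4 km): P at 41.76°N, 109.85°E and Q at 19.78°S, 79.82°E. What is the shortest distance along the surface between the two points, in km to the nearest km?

2048 km

Let φ₁ = 0.7288 rad, φ₂ = -0.3452 rad, and Δλ = -0.5241 rad.
Haversine: a = sin²(Δφ/2) + cos φ₁ cos φ₂ sin²(Δλ/2) = 0.2617 + (0.7459)(0.9410)(0.0671) = 0.30884.
Central angle c = 2·arcsin(√a) = 1.17849 rad.
Distance = R·c = 1737.4 × 1.1785 ≈ 2048 km.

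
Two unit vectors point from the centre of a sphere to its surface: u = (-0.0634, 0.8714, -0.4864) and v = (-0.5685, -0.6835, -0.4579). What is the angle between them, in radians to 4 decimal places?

1.9144 rad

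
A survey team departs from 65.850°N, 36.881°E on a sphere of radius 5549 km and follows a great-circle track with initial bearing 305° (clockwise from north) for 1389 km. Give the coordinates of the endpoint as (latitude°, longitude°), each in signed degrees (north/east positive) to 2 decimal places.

Angular distance δ = d/R = 1389/5549 = 0.25032 rad; initial bearing θ = 5.3233 rad.
sin φ₂ = sin φ₁ cos δ + cos φ₁ sin δ cos θ = (0.9125)(0.9688) + (0.4091)(0.2477)(0.5736) = 0.9422, so φ₂ = 70.42°.
Δλ = atan2(sin θ sin δ cos φ₁, cos δ − sin φ₁ sin φ₂) = atan2(-0.0830, 0.1091) = -37.262°.
λ₂ = 36.881° − 37.262° = -0.38°.

70.42°, -0.38°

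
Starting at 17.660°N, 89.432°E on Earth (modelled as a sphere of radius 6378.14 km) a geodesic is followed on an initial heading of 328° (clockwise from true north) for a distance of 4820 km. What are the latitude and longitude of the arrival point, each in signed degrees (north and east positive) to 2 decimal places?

50.80°, 54.33°

Angular distance δ = d/R = 4820/6378.14 = 0.75571 rad; initial bearing θ = 5.7247 rad.
sin φ₂ = sin φ₁ cos δ + cos φ₁ sin δ cos θ = (0.3034)(0.7278) + (0.9529)(0.6858)(0.8480) = 0.7750, so φ₂ = 50.80°.
Δλ = atan2(sin θ sin δ cos φ₁, cos δ − sin φ₁ sin φ₂) = atan2(-0.3463, 0.4927) = -35.102°.
λ₂ = 89.432° − 35.102° = 54.33°.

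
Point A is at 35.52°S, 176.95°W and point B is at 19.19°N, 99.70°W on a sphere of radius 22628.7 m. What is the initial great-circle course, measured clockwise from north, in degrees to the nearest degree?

67°

With φ₁ = -0.6199, φ₂ = 0.3349, Δλ = 1.3483 rad, the forward-azimuth formula gives
θ = atan2( sin Δλ cos φ₂ , cos φ₁ sin φ₂ − sin φ₁ cos φ₂ cos Δλ ) = atan2(0.9211, 0.3886) = 67.13°.
So the initial bearing is 67°.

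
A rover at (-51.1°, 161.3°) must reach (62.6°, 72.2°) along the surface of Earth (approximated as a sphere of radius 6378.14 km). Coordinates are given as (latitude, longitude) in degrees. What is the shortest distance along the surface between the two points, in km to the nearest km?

Let φ₁ = -0.8919 rad, φ₂ = 1.0926 rad, and Δλ = -1.5551 rad.
cos c = sin φ₁ sin φ₂ + cos φ₁ cos φ₂ cos Δλ = (-0.7782)(0.8878) + (0.6280)(0.4602)(0.0157) = -0.68640,
so c = arccos(-0.68640) = 2.32732 rad.
Distance = R·c = 6378.14 × 2.3273 ≈ 14844 km.

14844 km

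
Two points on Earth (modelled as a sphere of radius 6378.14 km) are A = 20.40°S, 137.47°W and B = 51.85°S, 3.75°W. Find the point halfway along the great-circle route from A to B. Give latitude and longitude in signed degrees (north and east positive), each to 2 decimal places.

The central angle between A and B is δ = 1.6972 rad.
With f = 0.5, the slerp weights are sin((1−f)δ)/sin δ = 0.7564 and sin(fδ)/sin δ = 0.7564.
Weighted sum of the unit vectors: (0.7564)·(-0.6907,-0.6336,-0.3486) + (0.7564)·(0.6164,-0.0404,-0.7864) = (-0.0562, -0.5098, -0.8585).
Converting back: φ = atan2(z, √(x²+y²)) = -59.14°, λ = atan2(y, x) = -96.29°.

-59.14°, -96.29°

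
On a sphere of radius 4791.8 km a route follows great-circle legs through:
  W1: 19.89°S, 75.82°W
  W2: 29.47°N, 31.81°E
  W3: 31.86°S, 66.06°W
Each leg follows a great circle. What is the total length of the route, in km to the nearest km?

18876 km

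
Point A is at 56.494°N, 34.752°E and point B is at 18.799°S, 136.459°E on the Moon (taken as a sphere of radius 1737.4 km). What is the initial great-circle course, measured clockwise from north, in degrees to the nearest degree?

With φ₁ = 0.9860, φ₂ = -0.3281, Δλ = 1.7751 rad, the forward-azimuth formula gives
θ = atan2( sin Δλ cos φ₂ , cos φ₁ sin φ₂ − sin φ₁ cos φ₂ cos Δλ ) = atan2(0.9270, -0.0177) = 91.10°.
So the initial bearing is 91°.

91°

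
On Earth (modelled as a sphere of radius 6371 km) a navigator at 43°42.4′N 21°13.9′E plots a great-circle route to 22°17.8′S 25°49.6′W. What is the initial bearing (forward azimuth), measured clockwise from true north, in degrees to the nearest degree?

Δλ = -47.058° = -0.8213 rad.
y = sin Δλ · cos φ₂ = (-0.7320)(0.9252) = -0.6773
x = cos φ₁ sin φ₂ − sin φ₁ cos φ₂ cos Δλ = (0.7229)(-0.3794) − (0.6910)(0.9252)(0.6813) = -0.7098
θ = atan2(y, x) = -136.34°; adding 360° gives 224°.

224°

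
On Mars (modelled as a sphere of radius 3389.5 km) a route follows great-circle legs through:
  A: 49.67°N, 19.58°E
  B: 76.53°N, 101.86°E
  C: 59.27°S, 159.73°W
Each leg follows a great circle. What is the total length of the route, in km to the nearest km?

11179 km

Leg A→B: central angle 0.7050 rad, distance 2389.6 km.
Leg B→C: central angle 2.5932 rad, distance 8789.6 km.
Total: 2389.6 + 8789.6 ≈ 11179 km.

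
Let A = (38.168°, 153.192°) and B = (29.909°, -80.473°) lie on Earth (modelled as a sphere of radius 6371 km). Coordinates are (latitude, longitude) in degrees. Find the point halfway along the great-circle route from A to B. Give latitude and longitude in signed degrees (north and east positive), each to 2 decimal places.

Central angle δ = 1.6666 rad. Interpolating on the sphere with fraction f = 0.5:
P = [sin((1−f)δ)·A + sin(fδ)·B] / sin δ = 0.7436·A + 0.7436·B in Cartesian coordinates,
giving P = (-0.4151, -0.3720, 0.8303), i.e. latitude 56.13°, longitude -138.13°.

56.13°, -138.13°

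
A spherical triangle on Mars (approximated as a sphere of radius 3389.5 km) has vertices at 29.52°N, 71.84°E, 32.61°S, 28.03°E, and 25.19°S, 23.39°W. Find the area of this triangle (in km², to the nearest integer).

Side lengths (central angles): a = 0.7888, b = 1.8561, c = 1.3042 rad; semiperimeter s = 1.9746.
By l'Huilier's theorem, tan(E/4) = √[tan(s/2) tan((s−a)/2) tan((s−b)/2) tan((s−c)/2)], giving spherical excess E = 0.5766 rad.
Area = E·R² = 0.5766 × (3389.5)² ≈ 6624715 km².

6624715 km²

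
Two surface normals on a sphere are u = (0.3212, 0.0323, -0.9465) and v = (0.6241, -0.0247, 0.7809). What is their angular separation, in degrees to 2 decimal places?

122.65°

u·v = -0.5395; |u| = 1.0000, |v| = 1.0000.
cos θ = (u·v)/(|u||v|) = -0.5395, so θ = 122.65°.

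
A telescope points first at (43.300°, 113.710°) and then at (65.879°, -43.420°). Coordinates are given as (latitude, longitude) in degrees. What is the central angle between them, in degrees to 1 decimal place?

With latitudes φ₁ = 43.300°, φ₂ = 65.879° and longitude difference Δλ = -157.130°:
Haversine: a = sin²(Δφ/2) + cos φ₁ cos φ₂ sin²(Δλ/2) = 0.0383 + (0.7278)(0.4087)(0.9607) = 0.32405.
Central angle c = 2·arcsin(√a) = 1.21120 rad.
So the angular separation is 69.4°.

69.4°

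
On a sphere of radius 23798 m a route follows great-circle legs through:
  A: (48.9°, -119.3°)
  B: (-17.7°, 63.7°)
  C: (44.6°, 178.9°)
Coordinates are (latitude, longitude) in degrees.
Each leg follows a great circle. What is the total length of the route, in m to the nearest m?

111671 m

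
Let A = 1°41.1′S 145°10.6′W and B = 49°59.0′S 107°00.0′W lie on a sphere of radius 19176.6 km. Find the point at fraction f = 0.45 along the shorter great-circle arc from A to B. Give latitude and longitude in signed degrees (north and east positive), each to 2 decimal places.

The central angle between A and B is δ = 1.0148 rad.
With f = 0.45, the slerp weights are sin((1−f)δ)/sin δ = 0.6235 and sin(fδ)/sin δ = 0.5192.
Weighted sum of the unit vectors: (0.6235)·(-0.8206,-0.5708,-0.0294) + (0.5192)·(-0.1880,-0.6149,-0.7659) = (-0.6092, -0.6751, -0.4159).
Converting back: φ = atan2(z, √(x²+y²)) = -24.58°, λ = atan2(y, x) = -132.06°.

-24.58°, -132.06°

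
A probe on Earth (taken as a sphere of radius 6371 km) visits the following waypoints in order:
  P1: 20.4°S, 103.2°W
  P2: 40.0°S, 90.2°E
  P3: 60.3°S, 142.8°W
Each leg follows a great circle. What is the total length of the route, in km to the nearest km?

21022 km

Leg P1→P2: central angle 2.0651 rad, distance 13156.6 km.
Leg P2→P3: central angle 1.2346 rad, distance 7865.4 km.
Total: 13156.6 + 7865.4 ≈ 21022 km.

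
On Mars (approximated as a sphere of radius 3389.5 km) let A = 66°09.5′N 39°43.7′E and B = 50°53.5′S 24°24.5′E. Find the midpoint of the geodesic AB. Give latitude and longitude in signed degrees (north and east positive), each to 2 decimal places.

The central angle between A and B is δ = 2.0531 rad.
With f = 0.5, the slerp weights are sin((1−f)δ)/sin δ = 0.9657 and sin(fδ)/sin δ = 0.9657.
Weighted sum of the unit vectors: (0.9657)·(0.3109,0.2584,0.9147) + (0.9657)·(0.5744,0.2607,-0.7760) = (0.8549, 0.5012, 0.1340).
Converting back: φ = atan2(z, √(x²+y²)) = 7.70°, λ = atan2(y, x) = 30.38°.

7.70°, 30.38°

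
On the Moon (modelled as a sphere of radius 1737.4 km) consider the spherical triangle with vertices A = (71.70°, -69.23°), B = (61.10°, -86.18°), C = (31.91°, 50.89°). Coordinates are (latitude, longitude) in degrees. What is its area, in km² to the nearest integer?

96480 km²

Side lengths (central angles): a = 1.4077, b = 1.1938, c = 0.2179 rad; semiperimeter s = 1.4097.
By l'Huilier's theorem, tan(E/4) = √[tan(s/2) tan((s−a)/2) tan((s−b)/2) tan((s−c)/2)], giving spherical excess E = 0.0320 rad.
Area = E·R² = 0.0320 × (1737.4)² ≈ 96480 km².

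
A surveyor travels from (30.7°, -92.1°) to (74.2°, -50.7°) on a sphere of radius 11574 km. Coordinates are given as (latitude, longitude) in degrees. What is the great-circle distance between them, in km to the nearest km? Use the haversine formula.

9731 km

Let φ₁ = 0.5358 rad, φ₂ = 1.2950 rad, and Δλ = 0.7226 rad.
Haversine: a = sin²(Δφ/2) + cos φ₁ cos φ₂ sin²(Δλ/2) = 0.1373 + (0.8599)(0.2723)(0.1249) = 0.16656.
Central angle c = 2·arcsin(√a) = 0.84080 rad.
Distance = R·c = 11574 × 0.8408 ≈ 9731 km.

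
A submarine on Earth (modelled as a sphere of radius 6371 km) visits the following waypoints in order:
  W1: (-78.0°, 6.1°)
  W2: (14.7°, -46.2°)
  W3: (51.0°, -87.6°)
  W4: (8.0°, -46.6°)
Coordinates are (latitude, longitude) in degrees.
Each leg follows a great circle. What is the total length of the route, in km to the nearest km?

22352 km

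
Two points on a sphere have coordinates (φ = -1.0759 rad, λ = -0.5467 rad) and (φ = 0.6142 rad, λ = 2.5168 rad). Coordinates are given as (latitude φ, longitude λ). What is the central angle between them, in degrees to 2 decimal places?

In radians: φ₁ = -1.0759, φ₂ = 0.6142, Δλ = 175.526° = 3.0635 rad.
Haversine: a = sin²(Δφ/2) + cos φ₁ cos φ₂ sin²(Δλ/2) = 0.5595 + (0.4749)(0.8172)(0.9985) = 0.94706.
Central angle c = 2·arcsin(√a) = 2.67724 rad.
So the angular separation is 153.39°.

153.39°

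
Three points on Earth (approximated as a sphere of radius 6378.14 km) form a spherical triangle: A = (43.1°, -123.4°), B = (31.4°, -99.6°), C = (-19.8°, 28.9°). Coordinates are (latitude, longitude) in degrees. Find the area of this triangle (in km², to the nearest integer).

33296037 km²

Side lengths (central angles): a = 2.3137, b = 2.5675, c = 0.3865 rad; semiperimeter s = 2.6339.
By l'Huilier's theorem, tan(E/4) = √[tan(s/2) tan((s−a)/2) tan((s−b)/2) tan((s−c)/2)], giving spherical excess E = 0.8185 rad.
Area = E·R² = 0.8185 × (6378.14)² ≈ 33296037 km².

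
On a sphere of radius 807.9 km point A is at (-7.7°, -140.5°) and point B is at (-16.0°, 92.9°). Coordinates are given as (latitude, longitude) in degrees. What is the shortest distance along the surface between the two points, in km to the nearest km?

1721 km

With latitudes φ₁ = -7.700°, φ₂ = -16.000° and longitude difference Δλ = -126.600°:
cos c = sin φ₁ sin φ₂ + cos φ₁ cos φ₂ cos Δλ = (-0.1340)(-0.2756) + (0.9910)(0.9613)(-0.5962) = -0.53103,
so c = arccos(-0.53103) = 2.13061 rad.
Distance = R·c = 807.9 × 2.1306 ≈ 1721 km.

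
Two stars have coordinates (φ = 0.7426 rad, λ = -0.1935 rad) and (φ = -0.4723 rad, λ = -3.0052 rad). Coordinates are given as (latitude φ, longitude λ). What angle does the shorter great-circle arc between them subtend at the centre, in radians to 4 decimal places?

2.7606 rad

In radians: φ₁ = 0.7426, φ₂ = -0.4723, Δλ = -161.099° = -2.8117 rad.
Haversine: a = sin²(Δφ/2) + cos φ₁ cos φ₂ sin²(Δλ/2) = 0.3258 + (0.7367)(0.8905)(0.9730) = 0.96416.
Central angle c = 2·arcsin(√a) = 2.76065 rad.
So the angular separation is 2.7606 rad.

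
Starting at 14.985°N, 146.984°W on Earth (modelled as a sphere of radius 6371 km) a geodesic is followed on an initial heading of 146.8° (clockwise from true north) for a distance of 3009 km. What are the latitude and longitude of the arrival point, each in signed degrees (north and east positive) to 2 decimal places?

-7.90°, -132.42°

Angular distance δ = d/R = 3009/6371 = 0.47230 rad; initial bearing θ = 2.5621 rad.
sin φ₂ = sin φ₁ cos δ + cos φ₁ sin δ cos θ = (0.2586)(0.8905) + (0.9660)(0.4549)(-0.8368) = -0.1375, so φ₂ = -7.90°.
Δλ = atan2(sin θ sin δ cos φ₁, cos δ − sin φ₁ sin φ₂) = atan2(0.2406, 0.9261) = 14.566°.
λ₂ = -146.984° + 14.566° = -132.42°.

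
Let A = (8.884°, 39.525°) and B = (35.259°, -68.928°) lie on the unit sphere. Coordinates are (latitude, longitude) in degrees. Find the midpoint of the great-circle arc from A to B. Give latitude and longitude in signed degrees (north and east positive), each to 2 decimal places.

The central angle between A and B is δ = 1.7378 rad.
With f = 0.5, the slerp weights are sin((1−f)δ)/sin δ = 0.7744 and sin(fδ)/sin δ = 0.7744.
Weighted sum of the unit vectors: (0.7744)·(0.7621,0.6288,0.1544) + (0.7744)·(0.2936,-0.7619,0.5773) = (0.8175, -0.1031, 0.5666).
Converting back: φ = atan2(z, √(x²+y²)) = 34.52°, λ = atan2(y, x) = -7.19°.

34.52°, -7.19°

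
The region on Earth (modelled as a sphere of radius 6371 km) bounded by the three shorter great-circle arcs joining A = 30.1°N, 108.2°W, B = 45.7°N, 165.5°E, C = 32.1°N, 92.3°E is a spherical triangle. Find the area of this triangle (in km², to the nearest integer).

Side lengths (central angles): a = 0.9868, b = 2.0042, c = 1.1615 rad; semiperimeter s = 2.0763.
By l'Huilier's theorem, tan(E/4) = √[tan(s/2) tan((s−a)/2) tan((s−b)/2) tan((s−c)/2)], giving spherical excess E = 0.5370 rad.
Area = E·R² = 0.5370 × (6371)² ≈ 21797185 km².

21797185 km²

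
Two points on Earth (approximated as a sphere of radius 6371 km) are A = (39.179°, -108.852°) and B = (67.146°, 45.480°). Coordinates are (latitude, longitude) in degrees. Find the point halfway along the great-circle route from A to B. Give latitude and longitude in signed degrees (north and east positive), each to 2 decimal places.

Central angle δ = 1.2548 rad. Interpolating on the sphere with fraction f = 0.5:
P = [sin((1−f)δ)·A + sin(fδ)·B] / sin δ = 0.6176·A + 0.6176·B in Cartesian coordinates,
giving P = (0.0135, -0.2820, 0.9593), i.e. latitude 73.60°, longitude -87.26°.

73.60°, -87.26°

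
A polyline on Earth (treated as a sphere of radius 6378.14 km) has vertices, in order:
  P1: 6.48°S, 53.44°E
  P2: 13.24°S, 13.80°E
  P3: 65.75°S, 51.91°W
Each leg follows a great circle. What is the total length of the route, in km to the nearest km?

Leg P1→P2: central angle 0.6909 rad, distance 4406.8 km.
Leg P2→P3: central angle 1.1883 rad, distance 7578.8 km.
Total: 4406.8 + 7578.8 ≈ 11986 km.

11986 km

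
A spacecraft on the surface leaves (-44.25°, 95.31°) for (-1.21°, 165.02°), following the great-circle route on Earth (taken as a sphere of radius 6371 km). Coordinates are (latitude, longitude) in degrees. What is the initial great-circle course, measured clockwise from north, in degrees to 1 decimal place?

With φ₁ = -0.7723, φ₂ = -0.0211, Δλ = 1.2167 rad, the forward-azimuth formula gives
θ = atan2( sin Δλ cos φ₂ , cos φ₁ sin φ₂ − sin φ₁ cos φ₂ cos Δλ ) = atan2(0.9377, 0.2268) = 76.40°.
So the initial bearing is 76.4°.

76.4°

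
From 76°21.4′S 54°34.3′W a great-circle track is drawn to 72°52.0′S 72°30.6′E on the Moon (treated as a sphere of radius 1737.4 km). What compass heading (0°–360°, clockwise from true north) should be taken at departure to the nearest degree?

With φ₁ = -1.3327, φ₂ = -1.2718, Δλ = 2.2180 rad, the forward-azimuth formula gives
θ = atan2( sin Δλ cos φ₂ , cos φ₁ sin φ₂ − sin φ₁ cos φ₂ cos Δλ ) = atan2(0.2350, -0.3980) = 149.44°.
So the initial bearing is 149°.

149°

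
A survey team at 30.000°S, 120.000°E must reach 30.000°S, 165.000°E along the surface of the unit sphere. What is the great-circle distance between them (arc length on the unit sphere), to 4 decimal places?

Let φ₁ = -0.5236 rad, φ₂ = -0.5236 rad, and Δλ = 0.7854 rad.
cos c = sin φ₁ sin φ₂ + cos φ₁ cos φ₂ cos Δλ = (-0.5000)(-0.5000) + (0.8660)(0.8660)(0.7071) = 0.78033,
so c = arccos(0.78033) = 0.67560 rad.
On the unit sphere the arc length equals the central angle: 0.6756.

0.6756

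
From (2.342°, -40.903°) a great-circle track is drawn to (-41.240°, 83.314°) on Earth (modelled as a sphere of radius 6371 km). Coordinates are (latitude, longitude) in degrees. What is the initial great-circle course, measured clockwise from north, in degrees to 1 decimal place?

135.9°

With φ₁ = 0.0409, φ₂ = -0.7198, Δλ = 2.1680 rad, the forward-azimuth formula gives
θ = atan2( sin Δλ cos φ₂ , cos φ₁ sin φ₂ − sin φ₁ cos φ₂ cos Δλ ) = atan2(0.6218, -0.6414) = 135.89°.
So the initial bearing is 135.9°.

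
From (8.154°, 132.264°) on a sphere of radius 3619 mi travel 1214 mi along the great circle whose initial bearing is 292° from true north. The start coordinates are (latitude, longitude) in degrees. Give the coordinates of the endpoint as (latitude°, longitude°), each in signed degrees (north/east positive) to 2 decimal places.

Angular distance δ = d/R = 1214/3619 = 0.33545 rad; initial bearing θ = 5.0964 rad.
sin φ₂ = sin φ₁ cos δ + cos φ₁ sin δ cos θ = (0.1418)(0.9443) + (0.9899)(0.3292)(0.3746) = 0.2560, so φ₂ = 14.83°.
Δλ = atan2(sin θ sin δ cos φ₁, cos δ − sin φ₁ sin φ₂) = atan2(-0.3021, 0.9080) = -18.406°.
λ₂ = 132.264° − 18.406° = 113.86°.

14.83°, 113.86°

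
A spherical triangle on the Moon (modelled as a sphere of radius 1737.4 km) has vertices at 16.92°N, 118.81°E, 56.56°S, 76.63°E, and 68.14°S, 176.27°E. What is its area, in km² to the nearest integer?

2046536 km²

Side lengths (central angles): a = 0.7376, b = 1.6494, c = 1.4224 rad; semiperimeter s = 1.9047.
By l'Huilier's theorem, tan(E/4) = √[tan(s/2) tan((s−a)/2) tan((s−b)/2) tan((s−c)/2)], giving spherical excess E = 0.6780 rad.
Area = E·R² = 0.6780 × (1737.4)² ≈ 2046536 km².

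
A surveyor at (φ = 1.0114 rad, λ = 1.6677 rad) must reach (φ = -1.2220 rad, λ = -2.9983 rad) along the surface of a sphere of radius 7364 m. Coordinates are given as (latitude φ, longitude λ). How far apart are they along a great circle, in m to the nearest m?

18457 m

Let φ₁ = 1.0114 rad, φ₂ = -1.2220 rad, and Δλ = 1.6172 rad.
cos c = sin φ₁ sin φ₂ + cos φ₁ cos φ₂ cos Δλ = (0.8476)(-0.9398) + (0.5307)(0.3418)(-0.0464) = -0.80495,
so c = arccos(-0.80495) = 2.50639 rad.
Distance = R·c = 7364 × 2.5064 ≈ 18457 m.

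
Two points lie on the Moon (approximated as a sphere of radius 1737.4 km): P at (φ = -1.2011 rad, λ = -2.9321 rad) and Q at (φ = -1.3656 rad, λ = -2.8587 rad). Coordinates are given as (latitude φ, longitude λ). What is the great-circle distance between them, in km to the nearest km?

288 km

Let φ₁ = -1.2011 rad, φ₂ = -1.3656 rad, and Δλ = 0.0734 rad.
cos c = sin φ₁ sin φ₂ + cos φ₁ cos φ₂ cos Δλ = (-0.9324)(-0.9790) + (0.3613)(0.2038)(0.9973) = 0.98630,
so c = arccos(0.98630) = 0.16571 rad.
Distance = R·c = 1737.4 × 0.1657 ≈ 288 km.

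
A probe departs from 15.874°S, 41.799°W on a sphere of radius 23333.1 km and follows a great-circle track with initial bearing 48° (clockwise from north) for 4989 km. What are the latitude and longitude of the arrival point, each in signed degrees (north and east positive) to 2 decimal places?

-7.51°, -32.65°

Angular distance δ = d/R = 4989/23333.1 = 0.21382 rad; initial bearing θ = 0.8378 rad.
sin φ₂ = sin φ₁ cos δ + cos φ₁ sin δ cos θ = (-0.2735)(0.9772) + (0.9619)(0.2122)(0.6691) = -0.1307, so φ₂ = -7.51°.
Δλ = atan2(sin θ sin δ cos φ₁, cos δ − sin φ₁ sin φ₂) = atan2(0.1517, 0.9415) = 9.152°.
λ₂ = -41.799° + 9.152° = -32.65°.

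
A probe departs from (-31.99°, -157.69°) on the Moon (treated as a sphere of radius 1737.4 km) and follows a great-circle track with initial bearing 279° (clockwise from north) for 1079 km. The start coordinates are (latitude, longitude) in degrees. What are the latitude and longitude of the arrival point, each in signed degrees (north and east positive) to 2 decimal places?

-20.71°, 164.40°

Angular distance δ = d/R = 1079/1737.4 = 0.62104 rad; initial bearing θ = 4.8695 rad.
sin φ₂ = sin φ₁ cos δ + cos φ₁ sin δ cos θ = (-0.5298)(0.8133) + (0.8481)(0.5819)(0.1564) = -0.3536, so φ₂ = -20.71°.
Δλ = atan2(sin θ sin δ cos φ₁, cos δ − sin φ₁ sin φ₂) = atan2(-0.4874, 0.6259) = -37.910°.
λ₂ = -157.690° − 37.910° = -195.60° → 164.40° after wrapping to (−180°, 180°].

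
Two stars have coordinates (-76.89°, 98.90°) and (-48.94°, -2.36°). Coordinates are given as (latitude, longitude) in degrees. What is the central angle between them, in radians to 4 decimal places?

Let φ₁ = -1.3420 rad, φ₂ = -0.8542 rad, and Δλ = -1.7673 rad.
cos c = sin φ₁ sin φ₂ + cos φ₁ cos φ₂ cos Δλ = (-0.9739)(-0.7540) + (0.2268)(0.6568)(-0.1953) = 0.70528,
so c = arccos(0.70528) = 0.78798 rad.
So the angular separation is 0.7880 rad.

0.7880 rad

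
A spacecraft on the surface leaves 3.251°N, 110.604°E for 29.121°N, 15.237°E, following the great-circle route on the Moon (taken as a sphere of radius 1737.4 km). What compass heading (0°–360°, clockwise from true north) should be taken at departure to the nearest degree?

299°

With φ₁ = 0.0567, φ₂ = 0.5083, Δλ = -1.6645 rad, the forward-azimuth formula gives
θ = atan2( sin Δλ cos φ₂ , cos φ₁ sin φ₂ − sin φ₁ cos φ₂ cos Δλ ) = atan2(-0.8698, 0.4905) = -60.58°.
Adding 360° brings this into [0°, 360°): 299°.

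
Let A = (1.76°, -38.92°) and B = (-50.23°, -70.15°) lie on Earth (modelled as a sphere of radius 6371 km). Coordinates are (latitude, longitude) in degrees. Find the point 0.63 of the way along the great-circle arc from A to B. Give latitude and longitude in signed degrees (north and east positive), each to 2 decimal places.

-31.82°, -54.86°

Central angle δ = 1.0203 rad. Interpolating on the sphere with fraction f = 0.63:
P = [sin((1−f)δ)·A + sin(fδ)·B] / sin δ = 0.4325·A + 0.7033·B in Cartesian coordinates,
giving P = (0.4891, -0.6948, -0.5273), i.e. latitude -31.82°, longitude -54.86°.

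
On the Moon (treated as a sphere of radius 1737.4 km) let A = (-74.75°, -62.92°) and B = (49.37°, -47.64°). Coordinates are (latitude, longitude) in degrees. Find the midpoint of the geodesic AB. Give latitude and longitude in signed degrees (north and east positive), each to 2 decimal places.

-12.78°, -52.02°

Central angle δ = 2.1736 rad. Interpolating on the sphere with fraction f = 0.5:
P = [sin((1−f)δ)·A + sin(fδ)·B] / sin δ = 1.0746·A + 1.0746·B in Cartesian coordinates,
giving P = (0.6001, -0.7687, -0.2212), i.e. latitude -12.78°, longitude -52.02°.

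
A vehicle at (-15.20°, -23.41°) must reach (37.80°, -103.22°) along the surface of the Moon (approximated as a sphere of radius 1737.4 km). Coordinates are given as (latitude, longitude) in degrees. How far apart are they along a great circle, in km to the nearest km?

2774 km

With latitudes φ₁ = -15.200°, φ₂ = 37.800° and longitude difference Δλ = -79.810°:
Haversine: a = sin²(Δφ/2) + cos φ₁ cos φ₂ sin²(Δλ/2) = 0.1991 + (0.9650)(0.7902)(0.4115) = 0.51290.
Central angle c = 2·arcsin(√a) = 1.59660 rad.
Distance = R·c = 1737.4 × 1.5966 ≈ 2774 km.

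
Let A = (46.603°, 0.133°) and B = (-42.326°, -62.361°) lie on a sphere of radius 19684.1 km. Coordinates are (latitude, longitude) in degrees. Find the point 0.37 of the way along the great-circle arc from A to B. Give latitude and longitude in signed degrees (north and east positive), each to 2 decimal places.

14.51°, -25.88°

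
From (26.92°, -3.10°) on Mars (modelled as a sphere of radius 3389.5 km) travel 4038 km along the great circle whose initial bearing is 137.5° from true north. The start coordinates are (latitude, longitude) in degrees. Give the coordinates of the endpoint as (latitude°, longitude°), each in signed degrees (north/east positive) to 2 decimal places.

Angular distance δ = d/R = 4038/3389.5 = 1.19133 rad; initial bearing θ = 2.3998 rad.
sin φ₂ = sin φ₁ cos δ + cos φ₁ sin δ cos θ = (0.4527)(0.3704) + (0.8916)(0.9289)(-0.7373) = -0.4429, so φ₂ = -26.29°.
Δλ = atan2(sin θ sin δ cos φ₁, cos δ − sin φ₁ sin φ₂) = atan2(0.5595, 0.5710) = 44.421°.
λ₂ = -3.100° + 44.421° = 41.32°.

-26.29°, 41.32°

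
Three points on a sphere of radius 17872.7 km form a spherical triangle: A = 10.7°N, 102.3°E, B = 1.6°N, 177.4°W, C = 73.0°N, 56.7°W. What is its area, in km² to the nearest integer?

507679685 km²

Side lengths (central angles): a = 1.6936, b = 1.6616, c = 1.3993 rad; semiperimeter s = 2.3772.
By l'Huilier's theorem, tan(E/4) = √[tan(s/2) tan((s−a)/2) tan((s−b)/2) tan((s−c)/2)], giving spherical excess E = 1.5893 rad.
Area = E·R² = 1.5893 × (17872.7)² ≈ 507679685 km².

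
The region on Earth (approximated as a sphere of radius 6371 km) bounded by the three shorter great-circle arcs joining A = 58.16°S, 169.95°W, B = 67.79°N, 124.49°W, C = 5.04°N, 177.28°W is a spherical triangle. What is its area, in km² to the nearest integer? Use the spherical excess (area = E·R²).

23433010 km²

Side lengths (central angles): a = 1.2566, b = 1.1079, c = 2.2739 rad; semiperimeter s = 2.3192.
By l'Huilier's theorem, tan(E/4) = √[tan(s/2) tan((s−a)/2) tan((s−b)/2) tan((s−c)/2)], giving spherical excess E = 0.5773 rad.
Area = E·R² = 0.5773 × (6371)² ≈ 23433010 km².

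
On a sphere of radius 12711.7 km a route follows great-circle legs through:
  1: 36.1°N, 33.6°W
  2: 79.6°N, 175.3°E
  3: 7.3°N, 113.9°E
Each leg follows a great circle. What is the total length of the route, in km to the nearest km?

Leg 1→2: central angle 1.1020 rad, distance 14008.1 km.
Leg 2→3: central angle 1.3585 rad, distance 17269.0 km.
Total: 14008.1 + 17269.0 ≈ 31277 km.

31277 km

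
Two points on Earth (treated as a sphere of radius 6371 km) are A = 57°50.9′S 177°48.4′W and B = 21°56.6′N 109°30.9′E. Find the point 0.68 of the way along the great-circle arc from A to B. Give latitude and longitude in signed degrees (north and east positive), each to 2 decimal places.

The central angle between A and B is δ = 1.7410 rad.
With f = 0.68, the slerp weights are sin((1−f)δ)/sin δ = 0.5365 and sin(fδ)/sin δ = 0.9397.
Weighted sum of the unit vectors: (0.5365)·(-0.5318,-0.0204,-0.8466) + (0.9397)·(-0.3099,0.8743,0.3737) = (-0.5765, 0.8106, -0.1031).
Converting back: φ = atan2(z, √(x²+y²)) = -5.92°, λ = atan2(y, x) = 125.42°.

-5.92°, 125.42°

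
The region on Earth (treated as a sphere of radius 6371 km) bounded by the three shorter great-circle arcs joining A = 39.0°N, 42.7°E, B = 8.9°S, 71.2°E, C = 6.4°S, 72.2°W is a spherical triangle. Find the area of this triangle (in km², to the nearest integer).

Side lengths (central angles): a = 2.4511, b = 1.9772, c = 0.9553 rad; semiperimeter s = 2.6918.
By l'Huilier's theorem, tan(E/4) = √[tan(s/2) tan((s−a)/2) tan((s−b)/2) tan((s−c)/2)], giving spherical excess E = 1.7991 rad.
Area = E·R² = 1.7991 × (6371)² ≈ 73026745 km².

73026745 km²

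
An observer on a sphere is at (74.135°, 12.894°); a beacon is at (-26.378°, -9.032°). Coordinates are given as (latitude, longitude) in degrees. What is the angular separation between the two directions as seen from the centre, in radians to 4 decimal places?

With latitudes φ₁ = 74.135°, φ₂ = -26.378° and longitude difference Δλ = -21.926°:
Haversine: a = sin²(Δφ/2) + cos φ₁ cos φ₂ sin²(Δλ/2) = 0.5912 + (0.2734)(0.8959)(0.0362) = 0.60009.
Central angle c = 2·arcsin(√a) = 1.77233 rad.
So the angular separation is 1.7723 rad.

1.7723 rad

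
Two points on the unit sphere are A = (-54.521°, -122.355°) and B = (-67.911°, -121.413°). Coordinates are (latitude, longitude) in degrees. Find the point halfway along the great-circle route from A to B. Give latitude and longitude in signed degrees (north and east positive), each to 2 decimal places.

The central angle between A and B is δ = 0.2338 rad.
With f = 0.5, the slerp weights are sin((1−f)δ)/sin δ = 0.5034 and sin(fδ)/sin δ = 0.5034.
Weighted sum of the unit vectors: (0.5034)·(-0.3106,-0.4903,-0.8143) + (0.5034)·(-0.1960,-0.3209,-0.9266) = (-0.2550, -0.4084, -0.8764).
Converting back: φ = atan2(z, √(x²+y²)) = -61.22°, λ = atan2(y, x) = -121.98°.

-61.22°, -121.98°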